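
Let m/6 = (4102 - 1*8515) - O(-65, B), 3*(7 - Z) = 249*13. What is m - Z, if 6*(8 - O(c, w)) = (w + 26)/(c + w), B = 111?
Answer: -1170747/46 ≈ -25451.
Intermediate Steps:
O(c, w) = 8 - (26 + w)/(6*(c + w)) (O(c, w) = 8 - (w + 26)/(6*(c + w)) = 8 - (26 + w)/(6*(c + w)))
Z = -1072 (Z = 7 - 83*13 = 7 - ⅓*3237 = 7 - 1079 = -1072)
m = -1220059/46 (m = 6*((4102 - 1*8515) - (-26 + 47*111 + 48*(-65))/(6*(-65 + 111))) = 6*((4102 - 8515) - (-26 + 5217 - 3120)/(6*46)) = 6*(-4413 - 2071/(6*46)) = 6*(-4413 - 1*2071/276) = 6*(-4413 - 2071/276) = 6*(-1220059/276) = -1220059/46 ≈ -26523.)
m - Z = -1220059/46 - 1*(-1072) = -1220059/46 + 1072 = -1170747/46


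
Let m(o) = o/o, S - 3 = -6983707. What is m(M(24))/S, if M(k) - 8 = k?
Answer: -1/6983704 ≈ -1.4319e-7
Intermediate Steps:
S = -6983704 (S = 3 - 6983707 = -6983704)
M(k) = 8 + k
m(o) = 1
m(M(24))/S = 1/(-6983704) = 1*(-1/6983704) = -1/6983704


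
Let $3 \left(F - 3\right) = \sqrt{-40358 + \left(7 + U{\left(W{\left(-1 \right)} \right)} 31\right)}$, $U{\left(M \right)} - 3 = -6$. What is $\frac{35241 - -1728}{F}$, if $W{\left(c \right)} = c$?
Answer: $\frac{998163}{40525} - \frac{221814 i \sqrt{10111}}{40525} \approx 24.631 - 550.38 i$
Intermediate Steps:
$U{\left(M \right)} = -3$ ($U{\left(M \right)} = 3 - 6 = -3$)
$F = 3 + \frac{2 i \sqrt{10111}}{3}$ ($F = 3 + \frac{\sqrt{-40358 + \left(7 - 93\right)}}{3} = 3 + \frac{\sqrt{-40358 - 86}}{3} = 3 + \frac{\sqrt{-40444}}{3} = 3 + \frac{2 i \sqrt{10111}}{3} \approx 3.0 + 67.036 i$)
$\frac{35241 - -1728}{F} = \frac{35241 - -1728}{3 + \frac{2 i \sqrt{10111}}{3}} = \frac{35241 + 1728}{3 + \frac{2 i \sqrt{10111}}{3}} = \frac{36969}{3 + \frac{2 i \sqrt{10111}}{3}}$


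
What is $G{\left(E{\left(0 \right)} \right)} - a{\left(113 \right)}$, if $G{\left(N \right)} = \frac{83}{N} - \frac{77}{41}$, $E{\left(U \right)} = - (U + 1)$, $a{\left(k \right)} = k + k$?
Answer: $- \frac{12746}{41} \approx -310.88$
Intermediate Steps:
$a{\left(k \right)} = 2 k$
$E{\left(U \right)} = -1 - U$ ($E{\left(U \right)} = - (1 + U) = -1 - U$)
$G{\left(N \right)} = - \frac{77}{41} + \frac{83}{N}$ ($G{\left(N \right)} = \frac{83}{N} - \frac{77}{41} = - \frac{77}{41} + \frac{83}{N}$)
$G{\left(E{\left(0 \right)} \right)} - a{\left(113 \right)} = \left(- \frac{77}{41} + \frac{83}{-1 - 0}\right) - 2 \cdot 113 = \left(- \frac{77}{41} + \frac{83}{-1 + 0}\right) - 226 = \left(- \frac{77}{41} + \frac{83}{-1}\right) - 226 = \left(- \frac{77}{41} + 83 \left(-1\right)\right) - 226 = \left(- \frac{77}{41} - 83\right) - 226 = - \frac{3480}{41} - 226 = - \frac{12746}{41}$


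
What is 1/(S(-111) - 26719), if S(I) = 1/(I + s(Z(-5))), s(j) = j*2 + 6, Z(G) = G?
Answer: -115/3072686 ≈ -3.7427e-5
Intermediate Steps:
s(j) = 6 + 2*j (s(j) = 2*j + 6 = 6 + 2*j)
S(I) = 1/(-4 + I) (S(I) = 1/(I + (6 + 2*(-5))) = 1/(I + (6 - 10)) = 1/(I - 4) = 1/(-4 + I))
1/(S(-111) - 26719) = 1/(1/(-4 - 111) - 26719) = 1/(1/(-115) - 26719) = 1/(-1/115 - 26719) = 1/(-3072686/115) = -115/3072686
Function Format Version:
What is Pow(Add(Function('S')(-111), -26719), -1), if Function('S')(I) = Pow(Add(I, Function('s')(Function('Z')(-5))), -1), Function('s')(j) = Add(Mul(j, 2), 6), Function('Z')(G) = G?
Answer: Rational(-115, 3072686) ≈ -3.7427e-5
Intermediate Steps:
Function('s')(j) = Add(6, Mul(2, j)) (Function('s')(j) = Add(Mul(2, j), 6) = Add(6, Mul(2, j)))
Function('S')(I) = Pow(Add(-4, I), -1) (Function('S')(I) = Pow(Add(I, Add(6, Mul(2, -5))), -1) = Pow(Add(I, Add(6, -10)), -1) = Pow(Add(I, -4), -1) = Pow(Add(-4, I), -1))
Pow(Add(Function('S')(-111), -26719), -1) = Pow(Add(Pow(Add(-4, -111), -1), -26719), -1) = Pow(Add(Pow(-115, -1), -26719), -1) = Pow(Add(Rational(-1, 115), -26719), -1) = Pow(Rational(-3072686, 115), -1) = Rational(-115, 3072686)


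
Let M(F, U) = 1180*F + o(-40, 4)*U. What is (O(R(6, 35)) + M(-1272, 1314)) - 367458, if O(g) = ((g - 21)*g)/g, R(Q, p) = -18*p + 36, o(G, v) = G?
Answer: -1921593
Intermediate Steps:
R(Q, p) = 36 - 18*p
O(g) = -21 + g (O(g) = ((-21 + g)*g)/g = (g*(-21 + g))/g = -21 + g)
M(F, U) = -40*U + 1180*F (M(F, U) = 1180*F - 40*U = -40*U + 1180*F)
(O(R(6, 35)) + M(-1272, 1314)) - 367458 = ((-21 + (36 - 18*35)) + (-40*1314 + 1180*(-1272))) - 367458 = ((-21 + (36 - 630)) + (-52560 - 1500960)) - 367458 = ((-21 - 594) - 1553520) - 367458 = (-615 - 1553520) - 367458 = -1554135 - 367458 = -1921593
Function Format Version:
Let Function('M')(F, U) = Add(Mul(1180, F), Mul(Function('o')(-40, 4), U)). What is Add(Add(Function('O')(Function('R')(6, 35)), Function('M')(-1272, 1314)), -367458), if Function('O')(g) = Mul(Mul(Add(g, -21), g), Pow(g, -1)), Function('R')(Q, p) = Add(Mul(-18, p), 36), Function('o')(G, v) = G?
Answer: -1921593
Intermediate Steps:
Function('R')(Q, p) = Add(36, Mul(-18, p))
Function('O')(g) = Add(-21, g) (Function('O')(g) = Mul(Mul(Add(-21, g), g), Pow(g, -1)) = Mul(Mul(g, Add(-21, g)), Pow(g, -1)) = Add(-21, g))
Function('M')(F, U) = Add(Mul(-40, U), Mul(1180, F)) (Function('M')(F, U) = Add(Mul(1180, F), Mul(-40, U)) = Add(Mul(-40, U), Mul(1180, F)))
Add(Add(Function('O')(Function('R')(6, 35)), Function('M')(-1272, 1314)), -367458) = Add(Add(Add(-21, Add(36, Mul(-18, 35))), Add(Mul(-40, 1314), Mul(1180, -1272))), -367458) = Add(Add(Add(-21, Add(36, -630)), Add(-52560, -1500960)), -367458) = Add(Add(Add(-21, -594), -1553520), -367458) = Add(Add(-615, -1553520), -367458) = Add(-1554135, -367458) = -1921593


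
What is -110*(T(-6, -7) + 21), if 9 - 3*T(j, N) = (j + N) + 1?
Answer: -3080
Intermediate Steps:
T(j, N) = 8/3 - N/3 - j/3 (T(j, N) = 3 - ((j + N) + 1)/3 = 3 - ((N + j) + 1)/3 = 3 - (1 + N + j)/3 = 3 + (-⅓ - N/3 - j/3) = 8/3 - N/3 - j/3)
-110*(T(-6, -7) + 21) = -110*((8/3 - ⅓*(-7) - ⅓*(-6)) + 21) = -110*((8/3 + 7/3 + 2) + 21) = -110*(7 + 21) = -110*28 = -3080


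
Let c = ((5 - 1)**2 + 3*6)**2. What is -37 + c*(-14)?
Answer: -16221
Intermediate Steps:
c = 1156 (c = (4**2 + 18)**2 = (16 + 18)**2 = 34**2 = 1156)
-37 + c*(-14) = -37 + 1156*(-14) = -37 - 16184 = -16221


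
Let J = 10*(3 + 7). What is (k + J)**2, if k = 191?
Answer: 84681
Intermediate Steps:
J = 100 (J = 10*10 = 100)
(k + J)**2 = (191 + 100)**2 = 291**2 = 84681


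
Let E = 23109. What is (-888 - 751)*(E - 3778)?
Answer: -31683509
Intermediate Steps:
(-888 - 751)*(E - 3778) = (-888 - 751)*(23109 - 3778) = -1639*19331 = -31683509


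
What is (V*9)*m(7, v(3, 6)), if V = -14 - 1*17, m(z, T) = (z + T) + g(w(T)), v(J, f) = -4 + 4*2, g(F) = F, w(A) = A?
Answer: -4185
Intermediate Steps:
v(J, f) = 4 (v(J, f) = -4 + 8 = 4)
m(z, T) = z + 2*T (m(z, T) = (z + T) + T = (T + z) + T = z + 2*T)
V = -31 (V = -14 - 17 = -31)
(V*9)*m(7, v(3, 6)) = (-31*9)*(7 + 2*4) = -279*(7 + 8) = -279*15 = -4185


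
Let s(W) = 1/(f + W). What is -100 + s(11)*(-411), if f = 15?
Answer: -3011/26 ≈ -115.81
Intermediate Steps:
s(W) = 1/(15 + W)
-100 + s(11)*(-411) = -100 - 411/(15 + 11) = -100 - 411/26 = -3011/26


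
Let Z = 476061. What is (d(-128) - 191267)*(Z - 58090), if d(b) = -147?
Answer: -80005500994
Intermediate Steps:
(d(-128) - 191267)*(Z - 58090) = (-147 - 191267)*(476061 - 58090) = -191414*417971 = -80005500994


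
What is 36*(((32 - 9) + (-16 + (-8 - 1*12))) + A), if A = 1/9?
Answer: -464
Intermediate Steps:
A = ⅑ ≈ 0.11111
36*(((32 - 9) + (-16 + (-8 - 1*12))) + A) = 36*(((32 - 9) + (-16 + (-8 - 1*12))) + ⅑) = 36*((23 + (-16 + (-8 - 12))) + ⅑) = 36*((23 + (-16 - 20)) + ⅑) = 36*((23 - 36) + ⅑) = 36*(-13 + ⅑) = 36*(-116/9) = -464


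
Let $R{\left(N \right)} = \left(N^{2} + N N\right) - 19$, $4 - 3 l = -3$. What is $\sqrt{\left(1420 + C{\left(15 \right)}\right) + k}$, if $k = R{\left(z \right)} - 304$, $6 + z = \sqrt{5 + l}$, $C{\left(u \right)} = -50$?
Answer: $\frac{\sqrt{10203 - 72 \sqrt{66}}}{3} \approx 32.691$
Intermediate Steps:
$l = \frac{7}{3}$ ($l = \frac{4}{3} - -1 = \frac{4}{3} + 1 = \frac{7}{3} \approx 2.3333$)
$z = -6 + \frac{\sqrt{66}}{3}$ ($z = -6 + \sqrt{5 + \frac{7}{3}} = -6 + \sqrt{\frac{22}{3}} = -6 + \frac{\sqrt{66}}{3} \approx -3.292$)
$R{\left(N \right)} = -19 + 2 N^{2}$ ($R{\left(N \right)} = \left(N^{2} + N^{2}\right) - 19 = 2 N^{2} - 19 = -19 + 2 N^{2}$)
$k = -323 + 2 \left(-6 + \frac{\sqrt{66}}{3}\right)^{2}$ ($k = \left(-19 + 2 \left(-6 + \frac{\sqrt{66}}{3}\right)^{2}\right) - 304 = -323 + 2 \left(-6 + \frac{\sqrt{66}}{3}\right)^{2} \approx -301.33$)
$\sqrt{\left(1420 + C{\left(15 \right)}\right) + k} = \sqrt{\left(1420 - 50\right) - \left(\frac{709}{3} + 8 \sqrt{66}\right)} = \sqrt{1370 - \left(\frac{709}{3} + 8 \sqrt{66}\right)} = \sqrt{\frac{3401}{3} - 8 \sqrt{66}}$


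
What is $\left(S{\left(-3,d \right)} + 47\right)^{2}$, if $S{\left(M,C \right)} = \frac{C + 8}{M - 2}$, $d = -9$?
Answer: $\frac{55696}{25} \approx 2227.8$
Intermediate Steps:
$S{\left(M,C \right)} = \frac{8 + C}{-2 + M}$
$\left(S{\left(-3,d \right)} + 47\right)^{2} = \left(\frac{8 - 9}{-2 - 3} + 47\right)^{2} = \left(\frac{1}{-5} \left(-1\right) + 47\right)^{2} = \left(\left(- \frac{1}{5}\right) \left(-1\right) + 47\right)^{2} = \left(\frac{1}{5} + 47\right)^{2} = \left(\frac{236}{5}\right)^{2} = \frac{55696}{25}$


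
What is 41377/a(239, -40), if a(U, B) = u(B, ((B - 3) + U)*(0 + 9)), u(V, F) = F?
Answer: 5911/252 ≈ 23.456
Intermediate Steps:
a(U, B) = -27 + 9*B + 9*U (a(U, B) = ((B - 3) + U)*(0 + 9) = ((-3 + B) + U)*9 = (-3 + B + U)*9 = -27 + 9*B + 9*U)
41377/a(239, -40) = 41377/(-27 + 9*(-40) + 9*239) = 41377/(-27 - 360 + 2151) = 41377/1764 = 41377*(1/1764) = 5911/252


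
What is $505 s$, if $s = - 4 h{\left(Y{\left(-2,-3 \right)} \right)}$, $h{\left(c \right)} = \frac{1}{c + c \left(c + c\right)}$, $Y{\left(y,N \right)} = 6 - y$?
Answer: $- \frac{505}{34} \approx -14.853$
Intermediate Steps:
$h{\left(c \right)} = \frac{1}{c + 2 c^{2}}$ ($h{\left(c \right)} = \frac{1}{c + c 2 c} = \frac{1}{c + 2 c^{2}}$)
$s = - \frac{1}{34}$ ($s = - 4 \frac{1}{\left(6 - -2\right) \left(1 + 2 \left(6 - -2\right)\right)} = - 4 \frac{1}{\left(6 + 2\right) \left(1 + 2 \left(6 + 2\right)\right)} = - 4 \frac{1}{8 \left(1 + 2 \cdot 8\right)} = - 4 \frac{1}{8 \left(1 + 16\right)} = - 4 \frac{1}{8 \cdot 17} = - 4 \cdot \frac{1}{8} \cdot \frac{1}{17} = \left(-4\right) \frac{1}{136} = - \frac{1}{34} \approx -0.029412$)
$505 s = 505 \left(- \frac{1}{34}\right) = - \frac{505}{34}$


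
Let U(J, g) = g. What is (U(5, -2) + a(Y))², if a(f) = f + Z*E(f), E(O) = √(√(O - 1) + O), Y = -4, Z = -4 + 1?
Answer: 9*(2 + √(-4 + I*√5))² ≈ 19.43 + 94.7*I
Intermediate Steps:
Z = -3
E(O) = √(O + √(-1 + O)) (E(O) = √(√(-1 + O) + O) = √(O + √(-1 + O)))
a(f) = f - 3*√(f + √(-1 + f))
(U(5, -2) + a(Y))² = (-2 + (-4 - 3*√(-4 + √(-1 - 4))))² = (-2 + (-4 - 3*√(-4 + √(-5))))² = (-2 + (-4 - 3*√(-4 + I*√5)))² = (-6 - 3*√(-4 + I*√5))²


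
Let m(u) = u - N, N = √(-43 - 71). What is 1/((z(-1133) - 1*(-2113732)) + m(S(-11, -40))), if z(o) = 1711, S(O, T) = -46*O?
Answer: 2115949/4477240170715 + I*√114/4477240170715 ≈ 4.726e-7 + 2.3847e-12*I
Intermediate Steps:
N = I*√114 (N = √(-114) = I*√114 ≈ 10.677*I)
m(u) = u - I*√114
1/((z(-1133) - 1*(-2113732)) + m(S(-11, -40))) = 1/((1711 - 1*(-2113732)) + (-46*(-11) - I*√114)) = 1/((1711 + 2113732) + (506 - I*√114)) = 1/(2115443 + (506 - I*√114)) = 1/(2115949 - I*√114)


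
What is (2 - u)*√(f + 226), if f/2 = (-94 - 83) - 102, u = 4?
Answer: -4*I*√83 ≈ -36.442*I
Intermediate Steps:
f = -558 (f = 2*((-94 - 83) - 102) = 2*(-177 - 102) = 2*(-279) = -558)
(2 - u)*√(f + 226) = (2 - 1*4)*√(-558 + 226) = (2 - 4)*√(-332) = -4*I*√83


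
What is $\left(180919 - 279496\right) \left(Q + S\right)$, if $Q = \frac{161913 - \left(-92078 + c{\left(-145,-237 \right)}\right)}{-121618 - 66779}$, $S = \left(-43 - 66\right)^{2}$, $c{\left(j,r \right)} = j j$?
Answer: $- \frac{24514038446823}{20933} \approx -1.1711 \cdot 10^{9}$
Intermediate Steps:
$c{\left(j,r \right)} = j^{2}$
$S = 11881$ ($S = \left(-109\right)^{2} = 11881$)
$Q = - \frac{232966}{188397}$ ($Q = \frac{161913 + \left(92078 - \left(-145\right)^{2}\right)}{-121618 - 66779} = \frac{161913 + \left(92078 - 21025\right)}{-188397} = \left(161913 + \left(92078 - 21025\right)\right) \left(- \frac{1}{188397}\right) = \left(161913 + 71053\right) \left(- \frac{1}{188397}\right) = 232966 \left(- \frac{1}{188397}\right) = - \frac{232966}{188397} \approx -1.2366$)
$\left(180919 - 279496\right) \left(Q + S\right) = \left(180919 - 279496\right) \left(- \frac{232966}{188397} + 11881\right) = \left(-98577\right) \frac{2238111791}{188397} = - \frac{24514038446823}{20933}$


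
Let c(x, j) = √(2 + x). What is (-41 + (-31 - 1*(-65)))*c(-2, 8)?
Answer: 0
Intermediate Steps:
(-41 + (-31 - 1*(-65)))*c(-2, 8) = (-41 + (-31 - 1*(-65)))*√(2 - 2) = (-41 + (-31 + 65))*√0 = (-41 + 34)*0 = -7*0 = 0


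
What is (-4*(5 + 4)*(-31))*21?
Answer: 23436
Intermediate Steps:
(-4*(5 + 4)*(-31))*21 = (-4*9*(-31))*21 = -36*(-31)*21 = 1116*21 = 23436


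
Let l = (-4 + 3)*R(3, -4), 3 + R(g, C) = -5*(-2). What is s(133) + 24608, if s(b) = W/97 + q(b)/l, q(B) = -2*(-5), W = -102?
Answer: 16707148/679 ≈ 24606.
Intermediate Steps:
R(g, C) = 7 (R(g, C) = -3 - 5*(-2) = -3 + 10 = 7)
l = -7 (l = (-4 + 3)*7 = -1*7 = -7)
q(B) = 10
s(b) = -1684/679 (s(b) = -102/97 + 10/(-7) = -102*1/97 + 10*(-⅐) = -102/97 - 10/7 = -1684/679)
s(133) + 24608 = -1684/679 + 24608 = 16707148/679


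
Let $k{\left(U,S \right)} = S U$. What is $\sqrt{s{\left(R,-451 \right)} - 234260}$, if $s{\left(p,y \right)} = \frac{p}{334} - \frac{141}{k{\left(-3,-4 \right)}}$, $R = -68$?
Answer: $\frac{3 i \sqrt{2903826895}}{334} \approx 484.02 i$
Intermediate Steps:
$s{\left(p,y \right)} = - \frac{47}{4} + \frac{p}{334}$ ($s{\left(p,y \right)} = \frac{p}{334} - \frac{141}{\left(-4\right) \left(-3\right)} = p \frac{1}{334} - \frac{141}{12} = \frac{p}{334} - \frac{47}{4} = - \frac{47}{4} + \frac{p}{334}$)
$\sqrt{s{\left(R,-451 \right)} - 234260} = \sqrt{\left(- \frac{47}{4} + \frac{1}{334} \left(-68\right)\right) - 234260} = \sqrt{\left(- \frac{47}{4} - \frac{34}{167}\right) - 234260} = \sqrt{- \frac{7985}{668} - 234260} = \sqrt{- \frac{156493665}{668}} = \frac{3 i \sqrt{2903826895}}{334}$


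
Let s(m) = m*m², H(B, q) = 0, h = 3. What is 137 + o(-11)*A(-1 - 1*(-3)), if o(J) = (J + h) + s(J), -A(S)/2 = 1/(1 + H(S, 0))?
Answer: 2815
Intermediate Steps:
s(m) = m³
A(S) = -2 (A(S) = -2/(1 + 0) = -2/1 = -2*1 = -2)
o(J) = 3 + J + J³ (o(J) = (J + 3) + J³ = (3 + J) + J³ = 3 + J + J³)
137 + o(-11)*A(-1 - 1*(-3)) = 137 + (3 - 11 + (-11)³)*(-2) = 137 + (3 - 11 - 1331)*(-2) = 137 - 1339*(-2) = 137 + 2678 = 2815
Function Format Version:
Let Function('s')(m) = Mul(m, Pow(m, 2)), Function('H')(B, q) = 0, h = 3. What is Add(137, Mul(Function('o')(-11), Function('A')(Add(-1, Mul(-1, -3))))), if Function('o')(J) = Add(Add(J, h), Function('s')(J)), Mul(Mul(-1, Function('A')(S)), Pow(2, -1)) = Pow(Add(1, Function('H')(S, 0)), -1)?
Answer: 2815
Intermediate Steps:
Function('s')(m) = Pow(m, 3)
Function('A')(S) = -2 (Function('A')(S) = Mul(-2, Pow(Add(1, 0), -1)) = Mul(-2, Pow(1, -1)) = Mul(-2, 1) = -2)
Function('o')(J) = Add(3, J, Pow(J, 3)) (Function('o')(J) = Add(Add(J, 3), Pow(J, 3)) = Add(Add(3, J), Pow(J, 3)) = Add(3, J, Pow(J, 3)))
Add(137, Mul(Function('o')(-11), Function('A')(Add(-1, Mul(-1, -3))))) = Add(137, Mul(Add(3, -11, Pow(-11, 3)), -2)) = Add(137, Mul(Add(3, -11, -1331), -2)) = Add(137, Mul(-1339, -2)) = Add(137, 2678) = 2815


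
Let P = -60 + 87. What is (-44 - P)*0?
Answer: 0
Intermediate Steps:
P = 27
(-44 - P)*0 = (-44 - 1*27)*0 = (-44 - 27)*0 = -71*0 = 0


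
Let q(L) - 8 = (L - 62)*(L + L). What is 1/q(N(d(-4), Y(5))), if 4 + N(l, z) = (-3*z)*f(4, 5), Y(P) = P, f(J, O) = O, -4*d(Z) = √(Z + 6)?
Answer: 1/22286 ≈ 4.4871e-5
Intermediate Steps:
d(Z) = -√(6 + Z)/4 (d(Z) = -√(Z + 6)/4 = -√(6 + Z)/4)
N(l, z) = -4 - 15*z (N(l, z) = -4 - 3*z*5 = -4 - 15*z)
q(L) = 8 + 2*L*(-62 + L) (q(L) = 8 + (L - 62)*(L + L) = 8 + (-62 + L)*(2*L) = 8 + 2*L*(-62 + L))
1/q(N(d(-4), Y(5))) = 1/(8 - 124*(-4 - 15*5) + 2*(-4 - 15*5)²) = 1/(8 - 124*(-4 - 75) + 2*(-4 - 75)²) = 1/(8 - 124*(-79) + 2*(-79)²) = 1/(8 + 9796 + 2*6241) = 1/(8 + 9796 + 12482) = 1/22286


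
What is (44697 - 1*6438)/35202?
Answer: 12753/11734 ≈ 1.0868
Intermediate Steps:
(44697 - 1*6438)/35202 = (44697 - 6438)*(1/35202) = 38259*(1/35202) = 12753/11734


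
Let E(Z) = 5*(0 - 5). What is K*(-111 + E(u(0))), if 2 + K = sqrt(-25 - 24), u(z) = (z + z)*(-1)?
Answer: 272 - 952*I ≈ 272.0 - 952.0*I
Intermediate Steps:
u(z) = -2*z (u(z) = (2*z)*(-1) = -2*z)
K = -2 + 7*I (K = -2 + sqrt(-25 - 24) = -2 + sqrt(-49) = -2 + 7*I ≈ -2.0 + 7.0*I)
E(Z) = -25 (E(Z) = 5*(-5) = -25)
K*(-111 + E(u(0))) = (-2 + 7*I)*(-111 - 25) = (-2 + 7*I)*(-136) = 272 - 952*I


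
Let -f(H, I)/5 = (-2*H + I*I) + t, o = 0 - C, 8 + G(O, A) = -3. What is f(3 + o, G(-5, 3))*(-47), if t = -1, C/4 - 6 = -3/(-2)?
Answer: 40890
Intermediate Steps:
C = 30 (C = 24 + 4*(-3/(-2)) = 24 + 4*(-3*(-½)) = 24 + 4*(3/2) = 24 + 6 = 30)
G(O, A) = -11 (G(O, A) = -8 - 3 = -11)
o = -30 (o = 0 - 1*30 = 0 - 30 = -30)
f(H, I) = 5 - 5*I² + 10*H (f(H, I) = -5*((-2*H + I*I) - 1) = -5*((-2*H + I²) - 1) = -5*((I² - 2*H) - 1) = -5*(-1 + I² - 2*H) = 5 - 5*I² + 10*H)
f(3 + o, G(-5, 3))*(-47) = (5 - 5*(-11)² + 10*(3 - 30))*(-47) = (5 - 5*121 + 10*(-27))*(-47) = (5 - 605 - 270)*(-47) = -870*(-47) = 40890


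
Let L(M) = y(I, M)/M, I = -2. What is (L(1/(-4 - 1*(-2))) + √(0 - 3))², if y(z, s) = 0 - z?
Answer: (4 - I*√3)² ≈ 13.0 - 13.856*I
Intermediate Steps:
y(z, s) = -z
L(M) = 2/M (L(M) = (-1*(-2))/M = 2/M)
(L(1/(-4 - 1*(-2))) + √(0 - 3))² = (2/(1/(-4 - 1*(-2))) + √(0 - 3))² = (2/(1/(-4 + 2)) + √(-3))² = (2/(1/(-2)) + I*√3)² = (2/(-½) + I*√3)² = (2*(-2) + I*√3)² = (-4 + I*√3)²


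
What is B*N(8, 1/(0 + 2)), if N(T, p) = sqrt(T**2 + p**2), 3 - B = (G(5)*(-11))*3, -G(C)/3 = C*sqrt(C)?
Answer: -495*sqrt(1285)/2 + 3*sqrt(257)/2 ≈ -8848.1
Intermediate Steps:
G(C) = -3*C**(3/2) (G(C) = -3*C*sqrt(C) = -3*C**(3/2))
B = 3 - 495*sqrt(5) (B = 3 - -15*sqrt(5)*(-11)*3 = 3 - 165*sqrt(5)*3 = 3 - 495*sqrt(5) ≈ -1103.9)
B*N(8, 1/(0 + 2)) = (3 - 495*sqrt(5))*sqrt(8**2 + (1/(0 + 2))**2) = (3 - 495*sqrt(5))*sqrt(64 + (1/2)**2) = (3 - 495*sqrt(5))*sqrt(64 + 1/4) = (3 - 495*sqrt(5))*sqrt(257/4) = (3 - 495*sqrt(5))*(sqrt(257)/2) = sqrt(257)*(3 - 495*sqrt(5))/2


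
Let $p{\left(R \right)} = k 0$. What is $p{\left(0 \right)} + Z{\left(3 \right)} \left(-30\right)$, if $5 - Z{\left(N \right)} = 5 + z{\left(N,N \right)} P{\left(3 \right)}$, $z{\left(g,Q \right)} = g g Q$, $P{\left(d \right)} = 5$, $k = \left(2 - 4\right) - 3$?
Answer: $4050$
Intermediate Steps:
$k = -5$ ($k = -2 - 3 = -5$)
$p{\left(R \right)} = 0$ ($p{\left(R \right)} = \left(-5\right) 0 = 0$)
$z{\left(g,Q \right)} = Q g^{2}$ ($z{\left(g,Q \right)} = g^{2} Q = Q g^{2}$)
$Z{\left(N \right)} = - 5 N^{3}$ ($Z{\left(N \right)} = 5 - \left(5 + N N^{2} \cdot 5\right) = 5 - \left(5 + N^{3} \cdot 5\right) = 5 - \left(5 + 5 N^{3}\right) = - 5 N^{3}$)
$p{\left(0 \right)} + Z{\left(3 \right)} \left(-30\right) = 0 + - 5 \cdot 3^{3} \left(-30\right) = 0 + \left(-5\right) 27 \left(-30\right) = 0 - -4050 = 0 + 4050 = 4050$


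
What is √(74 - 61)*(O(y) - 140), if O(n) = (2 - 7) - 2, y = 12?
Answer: -147*√13 ≈ -530.02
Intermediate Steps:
O(n) = -7 (O(n) = -5 - 2 = -7)
√(74 - 61)*(O(y) - 140) = √(74 - 61)*(-7 - 140) = √13*(-147) = -147*√13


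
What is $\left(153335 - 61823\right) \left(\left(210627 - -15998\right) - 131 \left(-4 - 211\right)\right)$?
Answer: $23316342480$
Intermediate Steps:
$\left(153335 - 61823\right) \left(\left(210627 - -15998\right) - 131 \left(-4 - 211\right)\right) = 91512 \left(\left(210627 + 15998\right) - -28165\right) = 91512 \left(226625 + 28165\right) = 91512 \cdot 254790 = 23316342480$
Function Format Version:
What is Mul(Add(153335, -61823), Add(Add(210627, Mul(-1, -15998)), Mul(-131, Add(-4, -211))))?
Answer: 23316342480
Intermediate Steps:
Mul(Add(153335, -61823), Add(Add(210627, Mul(-1, -15998)), Mul(-131, Add(-4, -211)))) = Mul(91512, Add(Add(210627, 15998), Mul(-131, -215))) = Mul(91512, Add(226625, 28165)) = Mul(91512, 254790) = 23316342480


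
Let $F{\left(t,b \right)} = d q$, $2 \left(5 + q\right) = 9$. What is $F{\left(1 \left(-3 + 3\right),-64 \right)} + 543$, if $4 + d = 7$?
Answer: $\frac{1083}{2} \approx 541.5$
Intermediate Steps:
$q = - \frac{1}{2}$ ($q = -5 + \frac{1}{2} \cdot 9 = -5 + \frac{9}{2} = - \frac{1}{2} \approx -0.5$)
$d = 3$ ($d = -4 + 7 = 3$)
$F{\left(t,b \right)} = - \frac{3}{2}$ ($F{\left(t,b \right)} = 3 \left(- \frac{1}{2}\right) = - \frac{3}{2}$)
$F{\left(1 \left(-3 + 3\right),-64 \right)} + 543 = - \frac{3}{2} + 543 = \frac{1083}{2}$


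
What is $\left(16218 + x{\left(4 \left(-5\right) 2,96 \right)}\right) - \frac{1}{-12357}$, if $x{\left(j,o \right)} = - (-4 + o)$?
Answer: $\frac{199268983}{12357} \approx 16126.0$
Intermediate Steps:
$x{\left(j,o \right)} = 4 - o$
$\left(16218 + x{\left(4 \left(-5\right) 2,96 \right)}\right) - \frac{1}{-12357} = \left(16218 + \left(4 - 96\right)\right) - \frac{1}{-12357} = \left(16218 + \left(4 - 96\right)\right) - - \frac{1}{12357} = \left(16218 - 92\right) + \frac{1}{12357} = 16126 + \frac{1}{12357} = \frac{199268983}{12357}$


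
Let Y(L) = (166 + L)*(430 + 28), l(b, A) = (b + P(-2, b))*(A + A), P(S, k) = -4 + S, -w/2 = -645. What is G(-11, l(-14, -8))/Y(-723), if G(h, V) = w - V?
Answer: -485/127553 ≈ -0.0038023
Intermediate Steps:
w = 1290 (w = -2*(-645) = 1290)
l(b, A) = 2*A*(-6 + b) (l(b, A) = (b + (-4 - 2))*(A + A) = (b - 6)*(2*A) = (-6 + b)*(2*A) = 2*A*(-6 + b))
Y(L) = 76028 + 458*L (Y(L) = (166 + L)*458 = 76028 + 458*L)
G(h, V) = 1290 - V
G(-11, l(-14, -8))/Y(-723) = (1290 - 2*(-8)*(-6 - 14))/(76028 + 458*(-723)) = (1290 - 2*(-8)*(-20))/(76028 - 331134) = (1290 - 1*320)/(-255106) = (1290 - 320)*(-1/255106) = 970*(-1/255106) = -485/127553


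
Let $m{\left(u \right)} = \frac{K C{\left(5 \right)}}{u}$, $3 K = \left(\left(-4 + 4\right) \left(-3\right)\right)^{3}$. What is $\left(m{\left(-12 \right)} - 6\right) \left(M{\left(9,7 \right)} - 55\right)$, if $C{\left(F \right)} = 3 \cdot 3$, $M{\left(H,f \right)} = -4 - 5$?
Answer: $384$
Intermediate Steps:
$M{\left(H,f \right)} = -9$ ($M{\left(H,f \right)} = -4 - 5 = -9$)
$C{\left(F \right)} = 9$
$K = 0$ ($K = \frac{\left(\left(-4 + 4\right) \left(-3\right)\right)^{3}}{3} = \frac{\left(0 \left(-3\right)\right)^{3}}{3} = \frac{0^{3}}{3} = \frac{1}{3} \cdot 0 = 0$)
$m{\left(u \right)} = 0$ ($m{\left(u \right)} = \frac{0 \cdot 9}{u} = \frac{0}{u} = 0$)
$\left(m{\left(-12 \right)} - 6\right) \left(M{\left(9,7 \right)} - 55\right) = \left(0 - 6\right) \left(-9 - 55\right) = - 6 \left(-9 - 55\right) = \left(-6\right) \left(-64\right) = 384$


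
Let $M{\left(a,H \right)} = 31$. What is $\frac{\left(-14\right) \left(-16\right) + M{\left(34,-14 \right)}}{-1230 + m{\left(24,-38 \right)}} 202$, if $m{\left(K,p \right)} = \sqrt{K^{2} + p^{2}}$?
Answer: $- \frac{3167865}{75544} - \frac{5151 \sqrt{505}}{75544} \approx -43.466$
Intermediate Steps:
$\frac{\left(-14\right) \left(-16\right) + M{\left(34,-14 \right)}}{-1230 + m{\left(24,-38 \right)}} 202 = \frac{\left(-14\right) \left(-16\right) + 31}{-1230 + \sqrt{24^{2} + \left(-38\right)^{2}}} \cdot 202 = \frac{224 + 31}{-1230 + \sqrt{576 + 1444}} \cdot 202 = \frac{255}{-1230 + \sqrt{2020}} \cdot 202 = \frac{255}{-1230 + 2 \sqrt{505}} \cdot 202 = \frac{51510}{-1230 + 2 \sqrt{505}}$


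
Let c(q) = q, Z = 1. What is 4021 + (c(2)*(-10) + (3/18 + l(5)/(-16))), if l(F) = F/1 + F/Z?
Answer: 96013/24 ≈ 4000.5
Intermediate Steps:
l(F) = 2*F (l(F) = F/1 + F/1 = F*1 + F*1 = F + F = 2*F)
4021 + (c(2)*(-10) + (3/18 + l(5)/(-16))) = 4021 + (2*(-10) + (3/18 + (2*5)/(-16))) = 4021 + (-20 + (3*(1/18) + 10*(-1/16))) = 4021 + (-20 + (⅙ - 5/8)) = 4021 + (-20 - 11/24) = 4021 - 491/24 = 96013/24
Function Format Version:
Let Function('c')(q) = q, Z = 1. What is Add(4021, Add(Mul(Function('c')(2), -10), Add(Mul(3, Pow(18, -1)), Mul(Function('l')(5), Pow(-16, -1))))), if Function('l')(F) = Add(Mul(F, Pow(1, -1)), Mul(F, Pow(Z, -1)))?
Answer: Rational(96013, 24) ≈ 4000.5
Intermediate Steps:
Function('l')(F) = Mul(2, F) (Function('l')(F) = Add(Mul(F, Pow(1, -1)), Mul(F, Pow(1, -1))) = Add(Mul(F, 1), Mul(F, 1)) = Add(F, F) = Mul(2, F))
Add(4021, Add(Mul(Function('c')(2), -10), Add(Mul(3, Pow(18, -1)), Mul(Function('l')(5), Pow(-16, -1))))) = Add(4021, Add(Mul(2, -10), Add(Mul(3, Pow(18, -1)), Mul(Mul(2, 5), Pow(-16, -1))))) = Add(4021, Add(-20, Add(Mul(3, Rational(1, 18)), Mul(10, Rational(-1, 16))))) = Add(4021, Add(-20, Add(Rational(1, 6), Rational(-5, 8)))) = Add(4021, Add(-20, Rational(-11, 24))) = Add(4021, Rational(-491, 24)) = Rational(96013, 24)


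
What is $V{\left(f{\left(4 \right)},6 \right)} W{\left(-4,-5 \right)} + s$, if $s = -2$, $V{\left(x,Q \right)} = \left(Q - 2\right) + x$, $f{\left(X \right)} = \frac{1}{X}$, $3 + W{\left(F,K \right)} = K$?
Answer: $-36$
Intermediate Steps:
$W{\left(F,K \right)} = -3 + K$
$V{\left(x,Q \right)} = -2 + Q + x$ ($V{\left(x,Q \right)} = \left(-2 + Q\right) + x = -2 + Q + x$)
$V{\left(f{\left(4 \right)},6 \right)} W{\left(-4,-5 \right)} + s = \left(-2 + 6 + \frac{1}{4}\right) \left(-3 - 5\right) - 2 = \left(-2 + 6 + \frac{1}{4}\right) \left(-8\right) - 2 = \frac{17}{4} \left(-8\right) - 2 = -34 - 2 = -36$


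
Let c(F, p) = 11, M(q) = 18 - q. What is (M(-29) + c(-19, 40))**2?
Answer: 3364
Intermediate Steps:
(M(-29) + c(-19, 40))**2 = ((18 - 1*(-29)) + 11)**2 = ((18 + 29) + 11)**2 = (47 + 11)**2 = 58**2 = 3364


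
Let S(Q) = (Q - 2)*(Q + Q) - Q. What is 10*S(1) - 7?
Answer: -37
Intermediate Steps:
S(Q) = -Q + 2*Q*(-2 + Q) (S(Q) = (-2 + Q)*(2*Q) - Q = 2*Q*(-2 + Q) - Q = -Q + 2*Q*(-2 + Q))
10*S(1) - 7 = 10*(1*(-5 + 2*1)) - 7 = 10*(1*(-5 + 2)) - 7 = 10*(1*(-3)) - 7 = 10*(-3) - 7 = -30 - 7 = -37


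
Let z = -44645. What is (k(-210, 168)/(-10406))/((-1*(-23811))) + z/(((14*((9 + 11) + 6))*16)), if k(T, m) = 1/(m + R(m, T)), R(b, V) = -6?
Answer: -448011649644541/58443719285952 ≈ -7.6657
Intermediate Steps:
k(T, m) = 1/(-6 + m) (k(T, m) = 1/(m - 6) = 1/(-6 + m))
(k(-210, 168)/(-10406))/((-1*(-23811))) + z/(((14*((9 + 11) + 6))*16)) = (1/((-6 + 168)*(-10406)))/((-1*(-23811))) - 44645*1/(224*((9 + 11) + 6)) = (-1/10406/162)/23811 - 44645*1/(224*(20 + 6)) = ((1/162)*(-1/10406))*(1/23811) - 44645/((14*26)*16) = -1/1685772*1/23811 - 44645/(364*16) = -1/40139917092 - 44645/5824 = -448011649644541/58443719285952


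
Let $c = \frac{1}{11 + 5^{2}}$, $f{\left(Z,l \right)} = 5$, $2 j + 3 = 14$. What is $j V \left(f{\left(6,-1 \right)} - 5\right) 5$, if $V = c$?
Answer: $0$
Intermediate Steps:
$j = \frac{11}{2}$ ($j = - \frac{3}{2} + \frac{1}{2} \cdot 14 = - \frac{3}{2} + 7 = \frac{11}{2} \approx 5.5$)
$c = \frac{1}{36}$ ($c = \frac{1}{11 + 25} = \frac{1}{36} \approx 0.027778$)
$V = \frac{1}{36} \approx 0.027778$
$j V \left(f{\left(6,-1 \right)} - 5\right) 5 = \frac{11}{2} \cdot \frac{1}{36} \left(5 - 5\right) 5 = \frac{11 \cdot 0 \cdot 5}{72} = \frac{11}{72} \cdot 0 = 0$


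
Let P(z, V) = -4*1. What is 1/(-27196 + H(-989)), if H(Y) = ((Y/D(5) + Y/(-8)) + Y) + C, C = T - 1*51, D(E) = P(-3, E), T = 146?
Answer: -8/221753 ≈ -3.6076e-5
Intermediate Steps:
P(z, V) = -4
D(E) = -4
C = 95 (C = 146 - 1*51 = 146 - 51 = 95)
H(Y) = 95 + 5*Y/8 (H(Y) = ((Y/(-4) + Y/(-8)) + Y) + 95 = ((Y*(-¼) + Y*(-⅛)) + Y) + 95 = ((-Y/4 - Y/8) + Y) + 95 = (-3*Y/8 + Y) + 95 = 5*Y/8 + 95 = 95 + 5*Y/8)
1/(-27196 + H(-989)) = 1/(-27196 + (95 + (5/8)*(-989))) = 1/(-27196 + (95 - 4945/8)) = 1/(-27196 - 4185/8) = 1/(-221753/8) = -8/221753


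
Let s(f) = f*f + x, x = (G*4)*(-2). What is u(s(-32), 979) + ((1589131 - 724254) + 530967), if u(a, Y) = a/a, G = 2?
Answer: 1395845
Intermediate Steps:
x = -16 (x = (2*4)*(-2) = 8*(-2) = -16)
s(f) = -16 + f² (s(f) = f*f - 16 = f² - 16 = -16 + f²)
u(a, Y) = 1
u(s(-32), 979) + ((1589131 - 724254) + 530967) = 1 + ((1589131 - 724254) + 530967) = 1 + (864877 + 530967) = 1 + 1395844 = 1395845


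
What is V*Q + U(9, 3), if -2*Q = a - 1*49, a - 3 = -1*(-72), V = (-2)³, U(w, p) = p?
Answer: 107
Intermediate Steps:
V = -8
a = 75 (a = 3 - 1*(-72) = 3 + 72 = 75)
Q = -13 (Q = -(75 - 1*49)/2 = -(75 - 49)/2 = -½*26 = -13)
V*Q + U(9, 3) = -8*(-13) + 3 = 104 + 3 = 107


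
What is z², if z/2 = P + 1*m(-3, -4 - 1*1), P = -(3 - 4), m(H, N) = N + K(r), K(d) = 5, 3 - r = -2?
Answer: 4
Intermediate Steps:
r = 5 (r = 3 - 1*(-2) = 3 + 2 = 5)
m(H, N) = 5 + N (m(H, N) = N + 5 = 5 + N)
P = 1 (P = -1*(-1) = 1)
z = 2 (z = 2*(1 + 1*(5 + (-4 - 1*1))) = 2*(1 + 1*(5 + (-4 - 1))) = 2*(1 + 1*(5 - 5)) = 2*(1 + 1*0) = 2*(1 + 0) = 2*1 = 2)
z² = 2² = 4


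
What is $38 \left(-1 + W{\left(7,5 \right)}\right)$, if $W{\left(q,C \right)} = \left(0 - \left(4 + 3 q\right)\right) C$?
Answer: $-4788$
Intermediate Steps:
$W{\left(q,C \right)} = C \left(-4 - 3 q\right)$ ($W{\left(q,C \right)} = \left(0 - \left(4 + 3 q\right)\right) C = \left(-4 - 3 q\right) C = C \left(-4 - 3 q\right)$)
$38 \left(-1 + W{\left(7,5 \right)}\right) = 38 \left(-1 - 5 \left(4 + 3 \cdot 7\right)\right) = 38 \left(-1 - 5 \left(4 + 21\right)\right) = 38 \left(-1 - 5 \cdot 25\right) = 38 \left(-1 - 125\right) = 38 \left(-126\right) = -4788$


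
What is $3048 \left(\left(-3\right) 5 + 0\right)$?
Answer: $-45720$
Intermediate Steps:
$3048 \left(\left(-3\right) 5 + 0\right) = 3048 \left(-15 + 0\right) = 3048 \left(-15\right) = -45720$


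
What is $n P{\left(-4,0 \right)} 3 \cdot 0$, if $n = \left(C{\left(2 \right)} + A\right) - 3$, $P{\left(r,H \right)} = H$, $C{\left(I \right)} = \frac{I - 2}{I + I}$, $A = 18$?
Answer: $0$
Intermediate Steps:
$C{\left(I \right)} = \frac{-2 + I}{2 I}$
$n = 15$ ($n = \left(\frac{-2 + 2}{2 \cdot 2} + 18\right) - 3 = \left(\frac{1}{2} \cdot \frac{1}{2} \cdot 0 + 18\right) - 3 = \left(0 + 18\right) - 3 = 18 - 3 = 15$)
$n P{\left(-4,0 \right)} 3 \cdot 0 = 15 \cdot 0 \cdot 3 \cdot 0 = 15 \cdot 0 \cdot 0 = 15 \cdot 0 = 0$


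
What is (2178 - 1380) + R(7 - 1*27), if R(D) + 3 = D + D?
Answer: 755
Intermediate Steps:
R(D) = -3 + 2*D (R(D) = -3 + (D + D) = -3 + 2*D)
(2178 - 1380) + R(7 - 1*27) = (2178 - 1380) + (-3 + 2*(7 - 1*27)) = 798 + (-3 + 2*(7 - 27)) = 798 + (-3 + 2*(-20)) = 798 + (-3 - 40) = 798 - 43 = 755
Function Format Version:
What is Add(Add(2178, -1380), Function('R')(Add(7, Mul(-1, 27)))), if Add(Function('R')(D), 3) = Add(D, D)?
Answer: 755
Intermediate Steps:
Function('R')(D) = Add(-3, Mul(2, D)) (Function('R')(D) = Add(-3, Add(D, D)) = Add(-3, Mul(2, D)))
Add(Add(2178, -1380), Function('R')(Add(7, Mul(-1, 27)))) = Add(Add(2178, -1380), Add(-3, Mul(2, Add(7, Mul(-1, 27))))) = Add(798, Add(-3, Mul(2, Add(7, -27)))) = Add(798, Add(-3, Mul(2, -20))) = Add(798, Add(-3, -40)) = Add(798, -43) = 755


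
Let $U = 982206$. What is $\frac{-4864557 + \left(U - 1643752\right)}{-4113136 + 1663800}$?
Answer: $\frac{5526103}{2449336} \approx 2.2562$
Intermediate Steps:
$\frac{-4864557 + \left(U - 1643752\right)}{-4113136 + 1663800} = \frac{-4864557 + \left(982206 - 1643752\right)}{-4113136 + 1663800} = \frac{-4864557 + \left(982206 - 1643752\right)}{-2449336} = \left(-4864557 - 661546\right) \left(- \frac{1}{2449336}\right) = \left(-5526103\right) \left(- \frac{1}{2449336}\right) = \frac{5526103}{2449336}$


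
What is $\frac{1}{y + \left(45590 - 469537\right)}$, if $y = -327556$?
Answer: $- \frac{1}{751503} \approx -1.3307 \cdot 10^{-6}$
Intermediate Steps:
$\frac{1}{y + \left(45590 - 469537\right)} = \frac{1}{-327556 + \left(45590 - 469537\right)} = \frac{1}{-327556 - 423947} = \frac{1}{-751503} = - \frac{1}{751503}$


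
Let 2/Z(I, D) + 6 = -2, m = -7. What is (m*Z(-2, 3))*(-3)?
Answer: -21/4 ≈ -5.2500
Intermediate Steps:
Z(I, D) = -1/4 (Z(I, D) = 2/(-6 - 2) = 2/(-8) = 2*(-1/8) = -1/4)
(m*Z(-2, 3))*(-3) = -7*(-1/4)*(-3) = (7/4)*(-3) = -21/4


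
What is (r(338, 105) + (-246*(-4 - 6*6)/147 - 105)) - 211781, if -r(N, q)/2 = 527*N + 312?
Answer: -27866058/49 ≈ -5.6870e+5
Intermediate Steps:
r(N, q) = -624 - 1054*N (r(N, q) = -2*(527*N + 312) = -2*(312 + 527*N) = -624 - 1054*N)
(r(338, 105) + (-246*(-4 - 6*6)/147 - 105)) - 211781 = ((-624 - 1054*338) + (-246*(-4 - 6*6)/147 - 105)) - 211781 = ((-624 - 356252) + (-246*(-4 - 36)/147 - 105)) - 211781 = (-356876 + (-(-9840)/147 - 105)) - 211781 = (-356876 + (-246*(-40/147) - 105)) - 211781 = (-356876 + (3280/49 - 105)) - 211781 = (-356876 - 1865/49) - 211781 = -17488789/49 - 211781 = -27866058/49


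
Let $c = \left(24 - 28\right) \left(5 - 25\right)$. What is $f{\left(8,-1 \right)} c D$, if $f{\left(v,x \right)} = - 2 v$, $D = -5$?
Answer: $6400$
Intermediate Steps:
$c = 80$ ($c = \left(-4\right) \left(-20\right) = 80$)
$f{\left(8,-1 \right)} c D = \left(-2\right) 8 \cdot 80 \left(-5\right) = \left(-16\right) 80 \left(-5\right) = \left(-1280\right) \left(-5\right) = 6400$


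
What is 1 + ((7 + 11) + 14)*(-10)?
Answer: -319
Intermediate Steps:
1 + ((7 + 11) + 14)*(-10) = 1 + (18 + 14)*(-10) = 1 + 32*(-10) = 1 - 320 = -319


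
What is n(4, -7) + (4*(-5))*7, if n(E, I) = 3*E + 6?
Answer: -122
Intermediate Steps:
n(E, I) = 6 + 3*E
n(4, -7) + (4*(-5))*7 = (6 + 3*4) + (4*(-5))*7 = (6 + 12) - 20*7 = 18 - 140 = -122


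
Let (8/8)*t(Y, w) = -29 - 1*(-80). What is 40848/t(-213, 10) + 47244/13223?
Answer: 180847516/224791 ≈ 804.51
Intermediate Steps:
t(Y, w) = 51 (t(Y, w) = -29 - 1*(-80) = -29 + 80 = 51)
40848/t(-213, 10) + 47244/13223 = 40848/51 + 47244/13223 = 40848*(1/51) + 47244*(1/13223) = 13616/17 + 47244/13223 = 180847516/224791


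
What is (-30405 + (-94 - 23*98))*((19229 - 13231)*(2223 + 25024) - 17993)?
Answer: -5352151779289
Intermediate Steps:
(-30405 + (-94 - 23*98))*((19229 - 13231)*(2223 + 25024) - 17993) = (-30405 + (-94 - 2254))*(5998*27247 - 17993) = (-30405 - 2348)*(163427506 - 17993) = -32753*163409513 = -5352151779289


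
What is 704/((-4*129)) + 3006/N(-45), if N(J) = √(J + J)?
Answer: -176/129 - 501*I*√10/5 ≈ -1.3643 - 316.86*I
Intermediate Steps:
N(J) = √2*√J (N(J) = √(2*J) = √2*√J)
704/((-4*129)) + 3006/N(-45) = 704/((-4*129)) + 3006/((√2*√(-45))) = 704/(-516) + 3006/((√2*(3*I*√5))) = 704*(-1/516) + 3006/((3*I*√10)) = -176/129 + 3006*(-I*√10/30) = -176/129 - 501*I*√10/5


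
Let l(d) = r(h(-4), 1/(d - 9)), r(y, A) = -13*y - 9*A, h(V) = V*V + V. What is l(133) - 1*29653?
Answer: -3696325/124 ≈ -29809.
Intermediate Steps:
h(V) = V + V² (h(V) = V² + V = V + V²)
l(d) = -156 - 9/(-9 + d) (l(d) = -(-52)*(1 - 4) - 9/(d - 9) = -(-52)*(-3) - 9/(-9 + d) = -13*12 - 9/(-9 + d) = -156 - 9/(-9 + d))
l(133) - 1*29653 = 3*(465 - 52*133)/(-9 + 133) - 1*29653 = 3*(465 - 6916)/124 - 29653 = 3*(1/124)*(-6451) - 29653 = -19353/124 - 29653 = -3696325/124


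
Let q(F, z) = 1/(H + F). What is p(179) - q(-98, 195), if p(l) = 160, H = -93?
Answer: 30561/191 ≈ 160.01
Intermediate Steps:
q(F, z) = 1/(-93 + F)
p(179) - q(-98, 195) = 160 - 1/(-93 - 98) = 160 - 1/(-191) = 160 - 1*(-1/191) = 160 + 1/191 = 30561/191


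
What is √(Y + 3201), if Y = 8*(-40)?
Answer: √2881 ≈ 53.675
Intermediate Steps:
Y = -320
√(Y + 3201) = √(-320 + 3201) = √2881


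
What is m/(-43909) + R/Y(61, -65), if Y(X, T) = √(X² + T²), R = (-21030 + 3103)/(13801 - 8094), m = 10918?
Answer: -10918/43909 - 1379*√7946/3488294 ≈ -0.28389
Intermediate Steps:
R = -1379/439 (R = -17927/5707 = -17927*1/5707 = -1379/439 ≈ -3.1412)
Y(X, T) = √(T² + X²)
m/(-43909) + R/Y(61, -65) = 10918/(-43909) - 1379/(439*√((-65)² + 61²)) = 10918*(-1/43909) - 1379/(439*√(4225 + 3721)) = -10918/43909 - 1379*√7946/7946/439 = -10918/43909 - 1379*√7946/3488294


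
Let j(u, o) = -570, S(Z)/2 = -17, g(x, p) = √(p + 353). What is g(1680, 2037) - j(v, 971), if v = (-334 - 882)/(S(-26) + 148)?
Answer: 570 + √2390 ≈ 618.89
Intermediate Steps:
g(x, p) = √(353 + p)
S(Z) = -34 (S(Z) = 2*(-17) = -34)
v = -32/3 (v = (-334 - 882)/(-34 + 148) = -1216/114 = -1216*1/114 = -32/3 ≈ -10.667)
g(1680, 2037) - j(v, 971) = √(353 + 2037) - 1*(-570) = √2390 + 570 = 570 + √2390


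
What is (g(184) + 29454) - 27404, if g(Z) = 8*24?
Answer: 2242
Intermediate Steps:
g(Z) = 192
(g(184) + 29454) - 27404 = (192 + 29454) - 27404 = 29646 - 27404 = 2242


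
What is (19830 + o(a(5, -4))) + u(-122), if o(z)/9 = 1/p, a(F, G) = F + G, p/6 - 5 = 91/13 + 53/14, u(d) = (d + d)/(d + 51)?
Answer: 311207945/15691 ≈ 19834.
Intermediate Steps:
u(d) = 2*d/(51 + d) (u(d) = (2*d)/(51 + d) = 2*d/(51 + d))
p = 663/7 (p = 30 + 6*(91/13 + 53/14) = 30 + 6*(91*(1/13) + 53*(1/14)) = 30 + 6*(7 + 53/14) = 30 + 6*(151/14) = 30 + 453/7 = 663/7 ≈ 94.714)
o(z) = 21/221 (o(z) = 9/(663/7) = 9*(7/663) = 21/221)
(19830 + o(a(5, -4))) + u(-122) = (19830 + 21/221) + 2*(-122)/(51 - 122) = 4382451/221 + 2*(-122)/(-71) = 4382451/221 + 2*(-122)*(-1/71) = 4382451/221 + 244/71 = 311207945/15691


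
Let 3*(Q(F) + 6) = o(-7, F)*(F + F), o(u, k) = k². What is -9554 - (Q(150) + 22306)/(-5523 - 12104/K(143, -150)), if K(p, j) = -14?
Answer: -295640286/32609 ≈ -9066.2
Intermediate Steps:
Q(F) = -6 + 2*F³/3 (Q(F) = -6 + (F²*(F + F))/3 = -6 + (F²*(2*F))/3 = -6 + (2*F³)/3 = -6 + 2*F³/3)
-9554 - (Q(150) + 22306)/(-5523 - 12104/K(143, -150)) = -9554 - ((-6 + (⅔)*150³) + 22306)/(-5523 - 12104/(-14)) = -9554 - ((-6 + (⅔)*3375000) + 22306)/(-5523 - 12104*(-1/14)) = -9554 - ((-6 + 2250000) + 22306)/(-5523 + 6052/7) = -9554 - (2249994 + 22306)/(-32609/7) = -9554 - 2272300*(-7)/32609 = -9554 - 1*(-15906100/32609) = -9554 + 15906100/32609 = -295640286/32609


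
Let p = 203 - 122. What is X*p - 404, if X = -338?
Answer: -27782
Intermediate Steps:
p = 81
X*p - 404 = -338*81 - 404 = -27378 - 404 = -27782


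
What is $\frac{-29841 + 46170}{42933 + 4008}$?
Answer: $\frac{5443}{15647} \approx 0.34786$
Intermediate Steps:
$\frac{-29841 + 46170}{42933 + 4008} = \frac{16329}{46941} = 16329 \cdot \frac{1}{46941} = \frac{5443}{15647}$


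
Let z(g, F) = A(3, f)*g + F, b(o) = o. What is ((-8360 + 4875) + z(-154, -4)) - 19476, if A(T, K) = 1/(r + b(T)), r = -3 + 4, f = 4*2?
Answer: -46007/2 ≈ -23004.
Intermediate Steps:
f = 8
r = 1
A(T, K) = 1/(1 + T)
z(g, F) = F + g/4 (z(g, F) = g/(1 + 3) + F = g/4 + F = F + g/4)
((-8360 + 4875) + z(-154, -4)) - 19476 = ((-8360 + 4875) + (-4 + (¼)*(-154))) - 19476 = (-3485 + (-4 - 77/2)) - 19476 = (-3485 - 85/2) - 19476 = -7055/2 - 19476 = -46007/2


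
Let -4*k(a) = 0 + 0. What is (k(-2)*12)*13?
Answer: 0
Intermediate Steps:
k(a) = 0 (k(a) = -(0 + 0)/4 = -¼*0 = 0)
(k(-2)*12)*13 = (0*12)*13 = 0*13 = 0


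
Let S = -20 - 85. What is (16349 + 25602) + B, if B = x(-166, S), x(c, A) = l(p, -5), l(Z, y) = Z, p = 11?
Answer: 41962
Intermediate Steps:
S = -105
x(c, A) = 11
B = 11
(16349 + 25602) + B = (16349 + 25602) + 11 = 41951 + 11 = 41962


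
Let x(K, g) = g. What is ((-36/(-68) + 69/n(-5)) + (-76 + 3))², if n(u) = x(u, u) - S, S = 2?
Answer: 95981209/14161 ≈ 6777.9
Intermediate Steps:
n(u) = -2 + u (n(u) = u - 1*2 = u - 2 = -2 + u)
((-36/(-68) + 69/n(-5)) + (-76 + 3))² = ((-36/(-68) + 69/(-2 - 5)) + (-76 + 3))² = ((-36*(-1/68) + 69/(-7)) - 73)² = ((9/17 + 69*(-⅐)) - 73)² = ((9/17 - 69/7) - 73)² = (-1110/119 - 73)² = (-9797/119)² = 95981209/14161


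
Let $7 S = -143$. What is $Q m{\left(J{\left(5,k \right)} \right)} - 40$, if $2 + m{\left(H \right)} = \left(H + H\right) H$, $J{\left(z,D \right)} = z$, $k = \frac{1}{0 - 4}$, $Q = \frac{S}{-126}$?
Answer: $- \frac{4736}{147} \approx -32.218$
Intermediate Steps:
$S = - \frac{143}{7}$ ($S = \frac{1}{7} \left(-143\right) = - \frac{143}{7} \approx -20.429$)
$Q = \frac{143}{882}$ ($Q = - \frac{143}{7 \left(-126\right)} = \left(- \frac{143}{7}\right) \left(- \frac{1}{126}\right) = \frac{143}{882} \approx 0.16213$)
$k = - \frac{1}{4}$ ($k = \frac{1}{-4} = - \frac{1}{4} \approx -0.25$)
$m{\left(H \right)} = -2 + 2 H^{2}$ ($m{\left(H \right)} = -2 + \left(H + H\right) H = -2 + 2 H H = -2 + 2 H^{2}$)
$Q m{\left(J{\left(5,k \right)} \right)} - 40 = \frac{143 \left(-2 + 2 \cdot 5^{2}\right)}{882} - 40 = \frac{143 \left(-2 + 2 \cdot 25\right)}{882} - 40 = \frac{143 \left(-2 + 50\right)}{882} - 40 = \frac{143}{882} \cdot 48 - 40 = \frac{1144}{147} - 40 = - \frac{4736}{147}$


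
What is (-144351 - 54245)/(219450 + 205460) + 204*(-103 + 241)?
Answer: 5980933862/212455 ≈ 28152.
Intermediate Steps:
(-144351 - 54245)/(219450 + 205460) + 204*(-103 + 241) = -198596/424910 + 204*138 = -198596*1/424910 + 28152 = -99298/212455 + 28152 = 5980933862/212455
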